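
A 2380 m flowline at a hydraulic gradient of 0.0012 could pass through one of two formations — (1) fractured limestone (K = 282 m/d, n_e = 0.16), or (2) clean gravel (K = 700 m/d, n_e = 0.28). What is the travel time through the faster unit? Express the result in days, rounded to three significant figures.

793 days

Unit 1 (fractured limestone): v = 282×0.0012/0.16 = 2.115 m/d, t = 2380/2.115 = 1125 d
Unit 2 (clean gravel): v = 700×0.0012/0.28 = 3.000 m/d, t = 2380/3.000 = 793.3 d
Faster unit: t = 793 d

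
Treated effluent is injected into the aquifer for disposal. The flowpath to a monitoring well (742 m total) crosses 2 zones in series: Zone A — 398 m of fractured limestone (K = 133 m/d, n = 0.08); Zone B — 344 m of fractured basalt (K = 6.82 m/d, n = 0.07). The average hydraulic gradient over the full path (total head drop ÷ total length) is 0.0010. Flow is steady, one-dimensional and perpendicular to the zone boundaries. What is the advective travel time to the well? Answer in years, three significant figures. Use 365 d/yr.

For zones in series the flux q is common to all zones; the equivalent conductivity is the harmonic (thickness-weighted) mean, K_eq = L_total / Σ(L_j/K_j).
Σ(L/K) = 398/133 + 344/6.82 = 2.992 + 50.44 = 53.43 d
K_eq = L_total / Σ(L/K) = 742 / 53.43 = 13.89 m/d
q = K_eq · i = 13.89 × 0.0010 = 0.01389 m/d (same in every zone)
Zone A: v = q/n = 0.01389/0.08 = 0.1736 m/d → t_A = 398/0.1736 = 2293 d
Zone B: v = q/n = 0.01389/0.07 = 0.1984 m/d → t_B = 344/0.1984 = 1734 d
Total t = 2293 + 1734 = 4027 d
   = 4027 / 365 = 11.0 yr

11.0 years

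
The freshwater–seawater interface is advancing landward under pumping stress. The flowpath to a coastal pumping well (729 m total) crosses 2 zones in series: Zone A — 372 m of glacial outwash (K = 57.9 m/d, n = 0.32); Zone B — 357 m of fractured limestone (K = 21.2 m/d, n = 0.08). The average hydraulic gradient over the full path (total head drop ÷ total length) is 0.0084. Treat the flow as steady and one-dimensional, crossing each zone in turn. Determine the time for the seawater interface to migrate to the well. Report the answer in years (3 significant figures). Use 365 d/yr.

1.54 years

Steady 1-D flow in series ⇒ the Darcy flux q is identical in every zone and the zone head losses add (resistances L/K in series).
Σ(L/K) = 372/57.9 + 357/21.2 = 6.425 + 16.84 = 23.26 d
K_eq = L_total / Σ(L/K) = 729 / 23.26 = 31.34 m/d
q = K_eq · i = 31.34 × 0.0084 = 0.2632 m/d (same in every zone)
Zone A: v = q/n = 0.2632/0.32 = 0.8226 m/d → t_A = 372/0.8226 = 452.3 d
Zone B: v = q/n = 0.2632/0.08 = 3.290 m/d → t_B = 357/3.290 = 108.5 d
Total t = 452.3 + 108.5 = 560.8 d
   = 560.8 / 365 = 1.54 yr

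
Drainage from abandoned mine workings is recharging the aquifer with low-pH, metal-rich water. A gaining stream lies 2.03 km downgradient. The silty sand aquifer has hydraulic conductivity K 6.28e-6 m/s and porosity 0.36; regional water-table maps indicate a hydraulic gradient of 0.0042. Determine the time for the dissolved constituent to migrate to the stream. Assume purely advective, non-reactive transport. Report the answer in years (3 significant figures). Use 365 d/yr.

879 years

K = 6.28e-6 m/s × 86400 s/d = 0.5426 m/d
Darcy flux q = K·i = 0.5426 × 0.0042 = 0.002279 m/d
Average linear velocity = 0.002279 / 0.36 = 0.006330 m/d
L = 2.03 km = 2030 m
t = L / v = 2030 / 0.006330 = 320700 d
   = 320700 / 365 = 879 yr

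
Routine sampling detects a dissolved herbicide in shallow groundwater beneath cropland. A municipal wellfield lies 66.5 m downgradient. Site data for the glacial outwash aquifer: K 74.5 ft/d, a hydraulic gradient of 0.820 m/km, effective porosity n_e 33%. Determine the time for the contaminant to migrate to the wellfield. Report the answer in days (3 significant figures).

K = 74.5 ft/d × 0.3048 = 22.71 m/d
q = Ki = 22.71 × 8.2e-4 = 0.01862 m/d
v_s = q/n_e = 0.01862/0.33 = 0.05642 m/d
t = L / v = 66.5 / 0.05642 = 1179 d

1180 days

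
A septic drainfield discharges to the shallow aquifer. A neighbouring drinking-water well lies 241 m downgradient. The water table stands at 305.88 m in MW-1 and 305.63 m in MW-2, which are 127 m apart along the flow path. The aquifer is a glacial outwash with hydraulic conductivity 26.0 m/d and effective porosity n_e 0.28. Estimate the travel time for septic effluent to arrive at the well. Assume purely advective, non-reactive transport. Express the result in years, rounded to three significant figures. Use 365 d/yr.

Hydraulic gradient i = (305.88 − 305.63) / 127 = 0.25 / 127 = 0.001969
q = Ki = 26.0 × 0.001969 = 0.05118 m/d
v = Ki/n = 26.0·0.001969/0.28 = 0.1828 m/d
t = L / v = 241 / 0.1828 = 1318 d
   = 1318 / 365 = 3.61 yr

3.61 years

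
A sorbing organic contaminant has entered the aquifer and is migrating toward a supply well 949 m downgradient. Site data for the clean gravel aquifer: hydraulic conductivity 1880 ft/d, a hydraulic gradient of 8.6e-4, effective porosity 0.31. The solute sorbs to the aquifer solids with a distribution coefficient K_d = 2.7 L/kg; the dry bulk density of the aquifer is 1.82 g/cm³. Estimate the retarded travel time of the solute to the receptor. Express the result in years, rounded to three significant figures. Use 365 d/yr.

27.6 years

K = 1880 ft/d × 0.3048 = 573.0 m/d
Darcy flux q = K·i = 573.0 × 8.6e-4 = 0.4928 m/d
Seepage velocity v = q / n = 0.4928 / 0.31 = 1.590 m/d
Retardation R = 1 + ρ_b·K_d/n = 1 + 1.82×2.7/0.31 = 16.85
Contaminant velocity v_c = v/R = 1.590/16.85 = 0.09433 m/d
t = L/v_c = 949/0.09433 = 10060 d
   = 10060/365 = 27.6 yr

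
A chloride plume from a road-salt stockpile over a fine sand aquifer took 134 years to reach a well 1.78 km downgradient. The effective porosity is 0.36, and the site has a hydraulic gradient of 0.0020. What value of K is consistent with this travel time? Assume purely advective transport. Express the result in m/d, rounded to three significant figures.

6.55 m/d

t = 134 years = 48910 d
L = 1.78 km = 1780 m
v = L / t = 1780 / 48910 = 0.03639 m/d
K = v · n / i = 0.03639 × 0.36 / 0.0020 = 6.55 m/d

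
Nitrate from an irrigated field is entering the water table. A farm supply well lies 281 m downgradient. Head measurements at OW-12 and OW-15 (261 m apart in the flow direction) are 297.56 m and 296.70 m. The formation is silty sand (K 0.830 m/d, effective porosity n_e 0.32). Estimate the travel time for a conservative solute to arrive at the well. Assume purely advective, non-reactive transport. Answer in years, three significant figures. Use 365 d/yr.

Hydraulic gradient i = (297.56 − 296.70) / 261 = 0.86 / 261 = 0.003295
q = Ki = 0.830 × 0.003295 = 0.002735 m/d
v = Ki/n = 0.830·0.003295/0.32 = 0.008546 m/d
t = L / v = 281 / 0.008546 = 32880 d
   = 32880 / 365 = 90.1 yr

90.1 years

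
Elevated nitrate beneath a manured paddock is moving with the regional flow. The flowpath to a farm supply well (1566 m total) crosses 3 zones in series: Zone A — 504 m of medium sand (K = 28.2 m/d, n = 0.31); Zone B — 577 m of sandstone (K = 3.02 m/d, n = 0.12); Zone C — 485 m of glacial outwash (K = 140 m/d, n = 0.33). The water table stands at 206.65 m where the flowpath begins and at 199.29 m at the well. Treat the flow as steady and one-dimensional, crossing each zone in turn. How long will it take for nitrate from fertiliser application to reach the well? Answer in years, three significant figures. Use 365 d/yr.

Total head drop ΔH = 206.65 − 199.29 = 7.36 m
Continuity: the same q passes through each zone, so ΔH = q·Σ(L_j/K_j) — the zones act as resistances in series.
Σ(L/K) = 504/28.2 + 577/3.02 + 485/140 = 17.87 + 191.1 + 3.464 = 212.4 d
q = ΔH / Σ(L/K) = 7.36 / 212.4 = 0.03465 m/d (same in every zone)
Zone A: v = q/n = 0.03465/0.31 = 0.1118 m/d → t_A = 504/0.1118 = 4509 d
Zone B: v = q/n = 0.03465/0.12 = 0.2888 m/d → t_B = 577/0.2888 = 1998 d
Zone C: v = q/n = 0.03465/0.33 = 0.1050 m/d → t_C = 485/0.1050 = 4619 d
Total t = 4509 + 1998 + 4619 = 11130 d
   = 11130 / 365 = 30.5 yr

30.5 years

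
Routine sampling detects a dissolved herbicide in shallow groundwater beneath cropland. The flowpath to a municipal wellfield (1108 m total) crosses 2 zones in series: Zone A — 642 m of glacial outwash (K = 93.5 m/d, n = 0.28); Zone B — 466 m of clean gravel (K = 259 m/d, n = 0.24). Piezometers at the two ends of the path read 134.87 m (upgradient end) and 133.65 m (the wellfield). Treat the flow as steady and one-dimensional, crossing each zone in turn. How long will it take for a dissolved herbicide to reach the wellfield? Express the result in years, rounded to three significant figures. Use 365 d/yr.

5.67 years

Total head drop ΔH = 134.87 − 133.65 = 1.22 m
Steady 1-D flow in series ⇒ the Darcy flux q is identical in every zone and the zone head losses add (resistances L/K in series).
Σ(L/K) = 642/93.5 + 466/259 = 6.866 + 1.799 = 8.666 d
q = ΔH / Σ(L/K) = 1.22 / 8.666 = 0.1408 m/d (same in every zone)
Zone A: v = q/n = 0.1408/0.28 = 0.5028 m/d → t_A = 642/0.5028 = 1277 d
Zone B: v = q/n = 0.1408/0.24 = 0.5866 m/d → t_B = 466/0.5866 = 794.4 d
Total t = 1277 + 794.4 = 2071 d
   = 2071 / 365 = 5.67 yr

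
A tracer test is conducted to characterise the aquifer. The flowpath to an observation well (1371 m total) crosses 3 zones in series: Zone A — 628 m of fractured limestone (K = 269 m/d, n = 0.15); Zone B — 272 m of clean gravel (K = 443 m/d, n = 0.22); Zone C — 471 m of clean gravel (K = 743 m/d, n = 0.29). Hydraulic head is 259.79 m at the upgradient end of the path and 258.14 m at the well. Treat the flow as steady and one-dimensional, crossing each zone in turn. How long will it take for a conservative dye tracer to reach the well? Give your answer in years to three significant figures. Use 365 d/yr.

1.73 years

Total head drop ΔH = 259.79 − 258.14 = 1.65 m
Continuity: the same q passes through each zone, so ΔH = q·Σ(L_j/K_j) — the zones act as resistances in series.
Σ(L/K) = 628/269 + 272/443 + 471/743 = 2.335 + 0.6140 + 0.6339 = 3.582 d
q = ΔH / Σ(L/K) = 1.65 / 3.582 = 0.4606 m/d (same in every zone)
Zone A: v = q/n = 0.4606/0.15 = 3.070 m/d → t_A = 628/3.070 = 204.5 d
Zone B: v = q/n = 0.4606/0.22 = 2.094 m/d → t_B = 272/2.094 = 129.9 d
Zone C: v = q/n = 0.4606/0.29 = 1.588 m/d → t_C = 471/1.588 = 296.6 d
Total t = 204.5 + 129.9 + 296.6 = 631.0 d
   = 631.0 / 365 = 1.73 yr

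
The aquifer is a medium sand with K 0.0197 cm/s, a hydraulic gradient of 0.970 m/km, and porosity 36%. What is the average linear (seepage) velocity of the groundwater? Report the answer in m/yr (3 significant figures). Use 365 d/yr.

K = 0.0197 cm/s × 864 = 17.02 m/d
Specific discharge q = 17.02 × 9.7e-4 = 0.01651 m/d
v = Ki/n = 17.02·9.7e-4/0.36 = 0.04586 m/d
   = 0.04586 × 365 = 16.7 m/yr

16.7 m/yr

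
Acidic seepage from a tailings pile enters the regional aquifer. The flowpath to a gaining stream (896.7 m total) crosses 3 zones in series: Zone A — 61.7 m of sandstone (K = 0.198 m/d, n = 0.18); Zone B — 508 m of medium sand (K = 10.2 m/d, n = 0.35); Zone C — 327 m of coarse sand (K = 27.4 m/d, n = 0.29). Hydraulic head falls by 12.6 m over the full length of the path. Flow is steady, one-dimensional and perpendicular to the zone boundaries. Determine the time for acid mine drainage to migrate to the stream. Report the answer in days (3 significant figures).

Steady 1-D flow in series ⇒ the Darcy flux q is identical in every zone and the zone head losses add (resistances L/K in series).
Σ(L/K) = 61.7/0.198 + 508/10.2 + 327/27.4 = 311.6 + 49.80 + 11.93 = 373.4 d
q = ΔH / Σ(L/K) = 12.6 / 373.4 = 0.03375 m/d (same in every zone)
Zone A: v = q/n = 0.03375/0.18 = 0.1875 m/d → t_A = 61.7/0.1875 = 329.1 d
Zone B: v = q/n = 0.03375/0.35 = 0.09642 m/d → t_B = 508/0.09642 = 5268 d
Zone C: v = q/n = 0.03375/0.29 = 0.1164 m/d → t_C = 327/0.1164 = 2810 d
Total t = 329.1 + 5268 + 2810 = 8407 d

8410 days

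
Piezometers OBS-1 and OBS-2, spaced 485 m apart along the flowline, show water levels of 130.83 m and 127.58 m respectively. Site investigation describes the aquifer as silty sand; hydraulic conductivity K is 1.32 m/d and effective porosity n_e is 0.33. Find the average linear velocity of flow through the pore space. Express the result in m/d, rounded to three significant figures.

Hydraulic gradient i = (130.83 − 127.58) / 485 = 3.25 / 485 = 0.006701
q = Ki = 1.32 × 0.006701 = 0.008845 m/d
Average linear velocity = 0.008845 / 0.33 = 0.02680 m/d

0.0268 m/d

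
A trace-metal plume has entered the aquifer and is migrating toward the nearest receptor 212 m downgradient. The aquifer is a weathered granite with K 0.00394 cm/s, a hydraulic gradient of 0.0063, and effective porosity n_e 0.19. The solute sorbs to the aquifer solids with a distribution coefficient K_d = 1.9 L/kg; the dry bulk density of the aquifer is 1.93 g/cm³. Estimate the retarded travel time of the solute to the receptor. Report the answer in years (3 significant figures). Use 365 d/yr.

104 years

K = 0.00394 cm/s × 864 = 3.404 m/d
q = Ki = 3.404 × 0.0063 = 0.02145 m/d
Seepage velocity v = q / n = 0.02145 / 0.19 = 0.1129 m/d
Retardation R = 1 + ρ_b·K_d/n = 1 + 1.93×1.9/0.19 = 20.30
Contaminant velocity v_c = v/R = 0.1129/20.30 = 0.005560 m/d
t = L/v_c = 212/0.005560 = 38130 d
   = 38130/365 = 104 yr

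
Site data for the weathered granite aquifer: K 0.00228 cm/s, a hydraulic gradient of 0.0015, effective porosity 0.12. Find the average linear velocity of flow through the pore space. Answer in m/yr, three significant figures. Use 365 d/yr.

K = 0.00228 cm/s × 864 = 1.970 m/d
q = Ki = 1.970 × 0.0015 = 0.002955 m/d
v = Ki/n = 1.970·0.0015/0.12 = 0.02462 m/d
   = 0.02462 × 365 = 8.99 m/yr

8.99 m/yr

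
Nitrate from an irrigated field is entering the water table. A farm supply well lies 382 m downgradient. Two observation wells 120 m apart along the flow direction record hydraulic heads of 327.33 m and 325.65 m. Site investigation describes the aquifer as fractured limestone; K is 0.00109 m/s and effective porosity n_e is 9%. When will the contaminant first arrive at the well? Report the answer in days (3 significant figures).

Hydraulic gradient i = (327.33 − 325.65) / 120 = 1.68 / 120 = 0.01400
K = 0.00109 m/s × 86400 s/d = 94.18 m/d
Darcy flux q = K·i = 94.18 × 0.01400 = 1.318 m/d
v_s = q/n_e = 1.318/0.09 = 14.65 m/d
t = L / v = 382 / 14.65 = 26.08 d

26.1 days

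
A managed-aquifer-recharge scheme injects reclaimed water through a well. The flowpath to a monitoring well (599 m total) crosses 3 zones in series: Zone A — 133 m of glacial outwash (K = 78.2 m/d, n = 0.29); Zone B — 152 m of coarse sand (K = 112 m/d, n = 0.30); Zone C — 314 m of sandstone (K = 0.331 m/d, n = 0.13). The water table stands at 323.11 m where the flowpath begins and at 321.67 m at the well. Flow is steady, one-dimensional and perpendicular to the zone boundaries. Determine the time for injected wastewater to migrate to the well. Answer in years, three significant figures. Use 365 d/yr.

226 years

Total head drop ΔH = 323.11 − 321.67 = 1.44 m
Steady 1-D flow in series ⇒ the Darcy flux q is identical in every zone and the zone head losses add (resistances L/K in series).
Σ(L/K) = 133/78.2 + 152/112 + 314/0.331 = 1.701 + 1.357 + 948.6 = 951.7 d
q = ΔH / Σ(L/K) = 1.44 / 951.7 = 0.001513 m/d (same in every zone)
Zone A: v = q/n = 0.001513/0.29 = 0.005218 m/d → t_A = 133/0.005218 = 25490 d
Zone B: v = q/n = 0.001513/0.30 = 0.005044 m/d → t_B = 152/0.005044 = 30140 d
Zone C: v = q/n = 0.001513/0.13 = 0.01164 m/d → t_C = 314/0.01164 = 26980 d
Total t = 25490 + 30140 + 26980 = 82610 d
   = 82610 / 365 = 226 yr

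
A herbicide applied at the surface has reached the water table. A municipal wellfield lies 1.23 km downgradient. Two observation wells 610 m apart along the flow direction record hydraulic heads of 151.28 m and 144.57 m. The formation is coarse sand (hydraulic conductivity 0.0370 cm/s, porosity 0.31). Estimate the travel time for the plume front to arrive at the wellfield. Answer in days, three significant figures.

1080 days

Hydraulic gradient i = (151.28 − 144.57) / 610 = 6.71 / 610 = 0.01100
K = 0.0370 cm/s × 864 = 31.97 m/d
q = Ki = 31.97 × 0.01100 = 0.3516 m/d
v = Ki/n = 31.97·0.01100/0.31 = 1.134 m/d
L = 1.23 km = 1230 m
t = L / v = 1230 / 1.134 = 1084 d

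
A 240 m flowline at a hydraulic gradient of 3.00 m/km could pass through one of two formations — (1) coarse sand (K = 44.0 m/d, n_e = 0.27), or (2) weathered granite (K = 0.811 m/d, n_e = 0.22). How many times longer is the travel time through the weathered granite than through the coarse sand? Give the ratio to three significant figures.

Unit 1 (coarse sand): v = 44.0×0.0030/0.27 = 0.4889 m/d, t = 240/0.4889 = 490.9 d
Unit 2 (weathered granite): v = 0.811×0.0030/0.22 = 0.01106 m/d, t = 240/0.01106 = 21700 d
t(weathered granite) / t(coarse sand) = 21700/490.9 = 44.2

44.2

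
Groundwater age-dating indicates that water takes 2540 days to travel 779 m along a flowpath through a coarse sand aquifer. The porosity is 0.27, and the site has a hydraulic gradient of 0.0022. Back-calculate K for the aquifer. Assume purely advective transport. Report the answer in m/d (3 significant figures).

37.6 m/d

v = L / t = 779 / 2540 = 0.3067 m/d
K = v · n / i = 0.3067 × 0.27 / 0.0022 = 37.6 m/d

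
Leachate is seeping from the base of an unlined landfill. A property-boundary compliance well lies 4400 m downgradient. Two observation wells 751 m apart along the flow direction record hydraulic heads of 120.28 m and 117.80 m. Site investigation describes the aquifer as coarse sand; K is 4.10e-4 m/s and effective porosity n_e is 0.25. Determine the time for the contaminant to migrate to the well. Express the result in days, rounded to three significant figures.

Hydraulic gradient i = (120.28 − 117.80) / 751 = 2.48 / 751 = 0.003302
K = 4.10e-4 m/s × 86400 s/d = 35.42 m/d
q = Ki = 35.42 × 0.003302 = 0.1170 m/d
v = Ki/n = 35.42·0.003302/0.25 = 0.4679 m/d
t = L / v = 4400 / 0.4679 = 9403 d

9400 days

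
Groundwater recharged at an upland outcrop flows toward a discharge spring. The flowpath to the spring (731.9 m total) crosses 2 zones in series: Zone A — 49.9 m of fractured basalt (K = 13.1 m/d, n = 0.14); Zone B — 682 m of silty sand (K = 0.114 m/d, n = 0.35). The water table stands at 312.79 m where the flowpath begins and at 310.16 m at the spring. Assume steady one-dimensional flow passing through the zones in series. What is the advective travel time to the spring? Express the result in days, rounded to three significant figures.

Total head drop ΔH = 312.79 − 310.16 = 2.63 m
Steady 1-D flow in series ⇒ the Darcy flux q is identical in every zone and the zone head losses add (resistances L/K in series).
Σ(L/K) = 49.9/13.1 + 682/0.114 = 3.809 + 5982 = 5986 d
q = ΔH / Σ(L/K) = 2.63 / 5986 = 4.393e-4 m/d (same in every zone)
Zone A: v = q/n = 4.393e-4/0.14 = 0.003138 m/d → t_A = 49.9/0.003138 = 15900 d
Zone B: v = q/n = 4.393e-4/0.35 = 0.001255 m/d → t_B = 682/0.001255 = 543300 d
Total t = 15900 + 543300 = 559200 d

559000 days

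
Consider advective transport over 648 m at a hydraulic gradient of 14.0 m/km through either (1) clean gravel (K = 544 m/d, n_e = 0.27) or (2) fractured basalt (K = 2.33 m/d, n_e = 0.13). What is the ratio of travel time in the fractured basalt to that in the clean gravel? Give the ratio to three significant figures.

112

Unit 1 (clean gravel): v = 544×0.014/0.27 = 28.21 m/d, t = 648/28.21 = 22.97 d
Unit 2 (fractured basalt): v = 2.33×0.014/0.13 = 0.2509 m/d, t = 648/0.2509 = 2582 d
t(fractured basalt) / t(clean gravel) = 2582/22.97 = 112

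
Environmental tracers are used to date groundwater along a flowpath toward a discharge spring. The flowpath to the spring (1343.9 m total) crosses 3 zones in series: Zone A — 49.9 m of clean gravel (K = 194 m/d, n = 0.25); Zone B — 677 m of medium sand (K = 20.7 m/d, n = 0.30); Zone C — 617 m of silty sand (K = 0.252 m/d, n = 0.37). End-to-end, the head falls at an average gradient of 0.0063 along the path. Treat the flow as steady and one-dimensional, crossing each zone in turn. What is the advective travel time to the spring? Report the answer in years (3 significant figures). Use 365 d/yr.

For zones in series the flux q is common to all zones; the equivalent conductivity is the harmonic (thickness-weighted) mean, K_eq = L_total / Σ(L_j/K_j).
Σ(L/K) = 49.9/194 + 677/20.7 + 617/0.252 = 0.2572 + 32.71 + 2448 = 2481 d
K_eq = L_total / Σ(L/K) = 1343.9 / 2481 = 0.5416 m/d
q = K_eq · i = 0.5416 × 0.0063 = 0.003412 m/d (same in every zone)
Zone A: v = q/n = 0.003412/0.25 = 0.01365 m/d → t_A = 49.9/0.01365 = 3656 d
Zone B: v = q/n = 0.003412/0.30 = 0.01137 m/d → t_B = 677/0.01137 = 59520 d
Zone C: v = q/n = 0.003412/0.37 = 0.009222 m/d → t_C = 617/0.009222 = 66910 d
Total t = 3656 + 59520 + 66910 = 130100 d
   = 130100 / 365 = 356 yr

356 years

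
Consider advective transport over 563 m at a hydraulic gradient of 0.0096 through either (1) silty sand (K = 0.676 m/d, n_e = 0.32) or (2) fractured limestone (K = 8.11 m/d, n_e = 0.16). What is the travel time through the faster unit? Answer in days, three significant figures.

Unit 1 (silty sand): v = 0.676×0.0096/0.32 = 0.02028 m/d, t = 563/0.02028 = 27760 d
Unit 2 (fractured limestone): v = 8.11×0.0096/0.16 = 0.4866 m/d, t = 563/0.4866 = 1157 d
Faster unit: t = 1160 d

1160 days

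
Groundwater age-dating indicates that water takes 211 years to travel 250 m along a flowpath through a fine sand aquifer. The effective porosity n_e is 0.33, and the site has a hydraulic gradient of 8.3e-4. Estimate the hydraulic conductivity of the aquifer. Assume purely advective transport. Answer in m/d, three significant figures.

t = 211 years = 77020 d
v = L / t = 250 / 77020 = 0.003246 m/d
K = v · n / i = 0.003246 × 0.33 / 8.3e-4 = 1.29 m/d

1.29 m/d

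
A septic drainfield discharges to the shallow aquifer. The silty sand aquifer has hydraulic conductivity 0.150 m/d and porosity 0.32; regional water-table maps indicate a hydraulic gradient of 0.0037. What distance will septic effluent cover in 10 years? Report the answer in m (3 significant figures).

6.33 m

Darcy flux q = K·i = 0.150 × 0.0037 = 5.550e-4 m/d
Seepage velocity v = q / n = 5.550e-4 / 0.32 = 0.001734 m/d
T = 10 yr × 365 = 3650 d
L = v × T = 0.001734 × 3650 = 6.330 m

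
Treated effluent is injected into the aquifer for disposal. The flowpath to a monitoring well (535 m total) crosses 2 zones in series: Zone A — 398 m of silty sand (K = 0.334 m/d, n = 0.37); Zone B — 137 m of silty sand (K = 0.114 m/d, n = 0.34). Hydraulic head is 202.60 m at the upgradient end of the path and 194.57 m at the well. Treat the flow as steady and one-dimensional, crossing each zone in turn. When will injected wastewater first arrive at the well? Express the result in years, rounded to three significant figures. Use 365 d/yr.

Total head drop ΔH = 202.60 − 194.57 = 8.03 m
Steady 1-D flow in series ⇒ the Darcy flux q is identical in every zone and the zone head losses add (resistances L/K in series).
Σ(L/K) = 398/0.334 + 137/0.114 = 1192 + 1202 = 2393 d
q = ΔH / Σ(L/K) = 8.03 / 2393 = 0.003355 m/d (same in every zone)
Zone A: v = q/n = 0.003355/0.37 = 0.009068 m/d → t_A = 398/0.009068 = 43890 d
Zone B: v = q/n = 0.003355/0.34 = 0.009868 m/d → t_B = 137/0.009868 = 13880 d
Total t = 43890 + 13880 = 57770 d
   = 57770 / 365 = 158 yr

158 years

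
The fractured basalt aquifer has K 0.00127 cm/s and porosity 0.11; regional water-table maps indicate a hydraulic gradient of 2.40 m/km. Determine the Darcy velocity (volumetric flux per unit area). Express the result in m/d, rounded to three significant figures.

K = 0.00127 cm/s × 864 = 1.097 m/d
Darcy flux q = K·i = 1.097 × 0.0024 = 0.002633 m/d

0.00263 m/d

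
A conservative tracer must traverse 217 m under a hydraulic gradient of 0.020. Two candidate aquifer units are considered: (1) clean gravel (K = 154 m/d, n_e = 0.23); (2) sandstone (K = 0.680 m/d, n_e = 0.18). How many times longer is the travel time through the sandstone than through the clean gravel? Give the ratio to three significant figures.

Unit 1 (clean gravel): v = 154×0.020/0.23 = 13.39 m/d, t = 217/13.39 = 16.20 d
Unit 2 (sandstone): v = 0.680×0.020/0.18 = 0.07556 m/d, t = 217/0.07556 = 2872 d
t(sandstone) / t(clean gravel) = 2872/16.20 = 177

177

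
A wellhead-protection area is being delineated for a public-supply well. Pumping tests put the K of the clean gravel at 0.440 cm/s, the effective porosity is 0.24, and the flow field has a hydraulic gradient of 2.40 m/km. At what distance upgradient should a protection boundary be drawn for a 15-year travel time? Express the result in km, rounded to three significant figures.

K = 0.440 cm/s × 864 = 380.2 m/d
Darcy flux q = K·i = 380.2 × 0.0024 = 0.9124 m/d
v = Ki/n = 380.2·0.0024/0.24 = 3.802 m/d
T = 15 yr × 365 = 5475 d
L = v × T = 3.802 × 5475 = 20810 m
   = 20.8 km

20.8 km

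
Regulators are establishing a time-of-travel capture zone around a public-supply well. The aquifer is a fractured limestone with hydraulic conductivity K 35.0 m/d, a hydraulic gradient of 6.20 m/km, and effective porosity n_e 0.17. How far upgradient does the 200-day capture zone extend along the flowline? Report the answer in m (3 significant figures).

q = Ki = 35.0 × 0.0062 = 0.2170 m/d
Average linear velocity = 0.2170 / 0.17 = 1.276 m/d
L = v × T = 1.276 × 200 = 255.3 m

255 m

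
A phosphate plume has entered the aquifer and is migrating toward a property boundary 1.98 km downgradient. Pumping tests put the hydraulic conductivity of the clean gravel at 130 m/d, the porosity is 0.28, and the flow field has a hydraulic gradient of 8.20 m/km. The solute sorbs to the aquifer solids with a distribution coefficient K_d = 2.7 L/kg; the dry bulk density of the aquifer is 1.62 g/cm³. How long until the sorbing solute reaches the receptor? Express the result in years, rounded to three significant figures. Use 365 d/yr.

Darcy flux q = K·i = 130 × 0.0082 = 1.066 m/d
Average linear velocity = 1.066 / 0.28 = 3.807 m/d
Retardation R = 1 + ρ_b·K_d/n = 1 + 1.62×2.7/0.28 = 16.62
Contaminant velocity v_c = v/R = 3.807/16.62 = 0.2291 m/d
L = 1.98 km = 1980 m
t = L/v_c = 1980/0.2291 = 8644 d
   = 8644/365 = 23.7 yr

23.7 years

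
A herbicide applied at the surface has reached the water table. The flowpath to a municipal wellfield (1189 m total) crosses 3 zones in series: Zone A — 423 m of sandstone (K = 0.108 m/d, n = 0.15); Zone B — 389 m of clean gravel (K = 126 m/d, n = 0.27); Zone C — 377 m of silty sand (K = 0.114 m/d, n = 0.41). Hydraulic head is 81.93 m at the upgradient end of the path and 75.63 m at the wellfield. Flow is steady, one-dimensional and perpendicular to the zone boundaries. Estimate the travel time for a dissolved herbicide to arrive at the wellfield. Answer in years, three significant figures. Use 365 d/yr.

Total head drop ΔH = 81.93 − 75.63 = 6.30 m
Steady 1-D flow in series ⇒ the Darcy flux q is identical in every zone and the zone head losses add (resistances L/K in series).
Σ(L/K) = 423/0.108 + 389/126 + 377/0.114 = 3917 + 3.087 + 3307 = 7227 d
q = ΔH / Σ(L/K) = 6.30 / 7227 = 8.718e-4 m/d (same in every zone)
Zone A: v = q/n = 8.718e-4/0.15 = 0.005812 m/d → t_A = 423/0.005812 = 72780 d
Zone B: v = q/n = 8.718e-4/0.27 = 0.003229 m/d → t_B = 389/0.003229 = 120500 d
Zone C: v = q/n = 8.718e-4/0.41 = 0.002126 m/d → t_C = 377/0.002126 = 177300 d
Total t = 72780 + 120500 + 177300 = 370600 d
   = 370600 / 365 = 1020 yr

1020 years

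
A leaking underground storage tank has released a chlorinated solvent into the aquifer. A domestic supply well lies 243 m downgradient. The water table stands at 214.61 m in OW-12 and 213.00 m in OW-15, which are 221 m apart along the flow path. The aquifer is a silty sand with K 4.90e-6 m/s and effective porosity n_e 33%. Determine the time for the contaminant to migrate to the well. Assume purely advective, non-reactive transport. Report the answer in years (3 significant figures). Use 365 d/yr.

Hydraulic gradient i = (214.61 − 213.00) / 221 = 1.61 / 221 = 0.007285
K = 4.90e-6 m/s × 86400 s/d = 0.4234 m/d
Specific discharge q = 0.4234 × 0.007285 = 0.003084 m/d
v = Ki/n = 0.4234·0.007285/0.33 = 0.009346 m/d
t = L / v = 243 / 0.009346 = 26000 d
   = 26000 / 365 = 71.2 yr

71.2 years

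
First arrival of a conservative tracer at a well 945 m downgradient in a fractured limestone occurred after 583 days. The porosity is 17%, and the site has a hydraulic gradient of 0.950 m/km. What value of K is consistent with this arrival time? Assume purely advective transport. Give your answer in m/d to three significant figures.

290 m/d

v = L / t = 945 / 583 = 1.621 m/d
K = v · n / i = 1.621 × 0.17 / 9.5e-4 = 290 m/d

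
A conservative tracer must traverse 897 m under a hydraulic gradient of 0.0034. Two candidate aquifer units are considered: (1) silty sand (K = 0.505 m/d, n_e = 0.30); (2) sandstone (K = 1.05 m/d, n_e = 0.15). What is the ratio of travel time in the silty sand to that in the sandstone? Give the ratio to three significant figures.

4.16

Unit 1 (silty sand): v = 0.505×0.0034/0.30 = 0.005723 m/d, t = 897/0.005723 = 156700 d
Unit 2 (sandstone): v = 1.05×0.0034/0.15 = 0.02380 m/d, t = 897/0.02380 = 37690 d
t(silty sand) / t(sandstone) = 156700/37690 = 4.16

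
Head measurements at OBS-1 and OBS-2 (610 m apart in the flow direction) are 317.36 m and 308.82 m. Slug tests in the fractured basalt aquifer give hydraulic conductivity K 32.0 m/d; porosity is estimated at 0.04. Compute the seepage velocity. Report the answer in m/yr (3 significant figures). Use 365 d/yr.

Hydraulic gradient i = (317.36 − 308.82) / 610 = 8.54 / 610 = 0.01400
Darcy flux q = K·i = 32.0 × 0.01400 = 0.4480 m/d
v = Ki/n = 32.0·0.01400/0.04 = 11.20 m/d
   = 11.20 × 365 = 4090 m/yr

4090 m/yr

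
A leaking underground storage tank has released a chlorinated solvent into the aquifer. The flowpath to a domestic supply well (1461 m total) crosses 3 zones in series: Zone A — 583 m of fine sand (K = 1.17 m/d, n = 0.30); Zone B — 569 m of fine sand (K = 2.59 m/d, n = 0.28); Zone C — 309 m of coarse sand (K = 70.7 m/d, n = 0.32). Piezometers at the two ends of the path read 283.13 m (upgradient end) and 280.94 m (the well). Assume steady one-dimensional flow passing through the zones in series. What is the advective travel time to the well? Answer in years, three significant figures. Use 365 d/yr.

391 years

Total head drop ΔH = 283.13 − 280.94 = 2.19 m
Steady 1-D flow in series ⇒ the Darcy flux q is identical in every zone and the zone head losses add (resistances L/K in series).
Σ(L/K) = 583/1.17 + 569/2.59 + 309/70.7 = 498.3 + 219.7 + 4.371 = 722.4 d
q = ΔH / Σ(L/K) = 2.19 / 722.4 = 0.003032 m/d (same in every zone)
Zone A: v = q/n = 0.003032/0.30 = 0.01011 m/d → t_A = 583/0.01011 = 57690 d
Zone B: v = q/n = 0.003032/0.28 = 0.01083 m/d → t_B = 569/0.01083 = 52550 d
Zone C: v = q/n = 0.003032/0.32 = 0.009474 m/d → t_C = 309/0.009474 = 32610 d
Total t = 57690 + 52550 + 32610 = 142900 d
   = 142900 / 365 = 391 yr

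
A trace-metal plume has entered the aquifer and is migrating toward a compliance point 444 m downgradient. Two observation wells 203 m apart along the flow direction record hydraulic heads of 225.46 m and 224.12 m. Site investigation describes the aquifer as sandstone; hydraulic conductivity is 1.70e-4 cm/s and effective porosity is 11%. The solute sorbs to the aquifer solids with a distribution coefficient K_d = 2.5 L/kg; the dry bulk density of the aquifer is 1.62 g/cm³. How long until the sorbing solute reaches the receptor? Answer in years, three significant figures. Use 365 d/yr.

5220 years

Hydraulic gradient i = (225.46 − 224.12) / 203 = 1.34 / 203 = 0.006601
K = 1.70e-4 cm/s × 864 = 0.1469 m/d
q = Ki = 0.1469 × 0.006601 = 9.696e-4 m/d
Average linear velocity = 9.696e-4 / 0.11 = 0.008814 m/d
Retardation R = 1 + ρ_b·K_d/n = 1 + 1.62×2.5/0.11 = 37.82
Contaminant velocity v_c = v/R = 0.008814/37.82 = 2.331e-4 m/d
t = L/v_c = 444/2.331e-4 = 1.905e6 d
   = 1.905e6/365 = 5220 yr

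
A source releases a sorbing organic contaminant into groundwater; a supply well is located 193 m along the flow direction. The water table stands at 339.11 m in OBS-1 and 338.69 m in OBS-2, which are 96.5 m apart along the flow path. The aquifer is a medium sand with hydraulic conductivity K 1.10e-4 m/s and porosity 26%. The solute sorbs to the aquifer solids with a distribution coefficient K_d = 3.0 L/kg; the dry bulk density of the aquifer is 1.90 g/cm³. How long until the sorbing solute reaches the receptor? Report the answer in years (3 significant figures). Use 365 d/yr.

76.2 years

Hydraulic gradient i = (339.11 − 338.69) / 96.5 = 0.42 / 96.5 = 0.004352
K = 1.10e-4 m/s × 86400 s/d = 9.504 m/d
q = Ki = 9.504 × 0.004352 = 0.04136 m/d
Seepage velocity v = q / n = 0.04136 / 0.26 = 0.1591 m/d
Retardation R = 1 + ρ_b·K_d/n = 1 + 1.90×3.0/0.26 = 22.92
Contaminant velocity v_c = v/R = 0.1591/22.92 = 0.006940 m/d
t = L/v_c = 193/0.006940 = 27810 d
   = 27810/365 = 76.2 yr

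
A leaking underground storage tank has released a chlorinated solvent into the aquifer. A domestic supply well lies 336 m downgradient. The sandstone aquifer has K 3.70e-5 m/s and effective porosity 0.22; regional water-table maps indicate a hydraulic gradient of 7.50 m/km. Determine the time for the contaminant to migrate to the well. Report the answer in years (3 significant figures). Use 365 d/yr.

K = 3.70e-5 m/s × 86400 s/d = 3.197 m/d
Specific discharge q = 3.197 × 0.0075 = 0.02398 m/d
Seepage velocity v = q / n = 0.02398 / 0.22 = 0.1090 m/d
t = L / v = 336 / 0.1090 = 3083 d
   = 3083 / 365 = 8.45 yr

8.45 years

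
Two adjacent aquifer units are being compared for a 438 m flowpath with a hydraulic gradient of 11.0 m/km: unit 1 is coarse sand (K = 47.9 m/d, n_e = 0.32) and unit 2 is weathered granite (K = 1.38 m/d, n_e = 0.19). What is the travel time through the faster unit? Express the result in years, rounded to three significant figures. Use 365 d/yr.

0.729 years

Unit 1 (coarse sand): v = 47.9×0.011/0.32 = 1.647 m/d, t = 438/1.647 = 266.0 d
Unit 2 (weathered granite): v = 1.38×0.011/0.19 = 0.07989 m/d, t = 438/0.07989 = 5482 d
Faster: 266.0 d / 365 = 0.729 yr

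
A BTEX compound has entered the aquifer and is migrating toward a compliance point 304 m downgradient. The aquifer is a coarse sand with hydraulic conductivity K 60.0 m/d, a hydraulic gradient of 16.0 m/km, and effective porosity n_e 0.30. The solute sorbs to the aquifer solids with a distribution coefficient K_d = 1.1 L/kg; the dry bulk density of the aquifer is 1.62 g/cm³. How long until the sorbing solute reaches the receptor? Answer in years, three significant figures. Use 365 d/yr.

1.81 years

q = Ki = 60.0 × 0.016 = 0.9600 m/d
Average linear velocity = 0.9600 / 0.30 = 3.200 m/d
Retardation R = 1 + ρ_b·K_d/n = 1 + 1.62×1.1/0.30 = 6.940
Contaminant velocity v_c = v/R = 3.200/6.940 = 0.4611 m/d
t = L/v_c = 304/0.4611 = 659.3 d
   = 659.3/365 = 1.81 yr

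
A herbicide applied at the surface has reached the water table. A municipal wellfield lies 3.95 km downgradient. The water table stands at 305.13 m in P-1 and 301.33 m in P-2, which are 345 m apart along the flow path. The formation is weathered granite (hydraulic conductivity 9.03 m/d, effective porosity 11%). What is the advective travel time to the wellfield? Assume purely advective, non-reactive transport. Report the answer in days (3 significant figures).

4370 days

Hydraulic gradient i = (305.13 − 301.33) / 345 = 3.80 / 345 = 0.01101
Specific discharge q = 9.03 × 0.01101 = 0.09946 m/d
v = Ki/n = 9.03·0.01101/0.11 = 0.9042 m/d
L = 3.95 km = 3950 m
t = L / v = 3950 / 0.9042 = 4369 d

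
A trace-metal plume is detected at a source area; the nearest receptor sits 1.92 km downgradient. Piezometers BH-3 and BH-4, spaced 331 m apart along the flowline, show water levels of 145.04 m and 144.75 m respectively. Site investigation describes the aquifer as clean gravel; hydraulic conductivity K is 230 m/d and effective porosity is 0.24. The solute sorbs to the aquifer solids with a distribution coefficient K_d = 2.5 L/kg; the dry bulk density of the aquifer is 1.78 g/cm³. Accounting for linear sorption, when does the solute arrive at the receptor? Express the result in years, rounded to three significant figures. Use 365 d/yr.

Hydraulic gradient i = (145.04 − 144.75) / 331 = 0.29 / 331 = 8.761e-4
Specific discharge q = 230 × 8.761e-4 = 0.2015 m/d
v_s = q/n_e = 0.2015/0.24 = 0.8396 m/d
Retardation R = 1 + ρ_b·K_d/n = 1 + 1.78×2.5/0.24 = 19.54
Contaminant velocity v_c = v/R = 0.8396/19.54 = 0.04297 m/d
L = 1.92 km = 1920 m
t = L/v_c = 1920/0.04297 = 44690 d
   = 44690/365 = 122 yr

122 years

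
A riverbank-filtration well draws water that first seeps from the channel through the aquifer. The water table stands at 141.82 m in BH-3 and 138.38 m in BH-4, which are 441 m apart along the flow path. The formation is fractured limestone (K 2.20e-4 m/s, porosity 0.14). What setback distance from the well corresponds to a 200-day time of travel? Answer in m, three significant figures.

212 m

Hydraulic gradient i = (141.82 − 138.38) / 441 = 3.44 / 441 = 0.007800
K = 2.20e-4 m/s × 86400 s/d = 19.01 m/d
Darcy flux q = K·i = 19.01 × 0.007800 = 0.1483 m/d
v_s = q/n_e = 0.1483/0.14 = 1.059 m/d
L = v × T = 1.059 × 200 = 211.8 m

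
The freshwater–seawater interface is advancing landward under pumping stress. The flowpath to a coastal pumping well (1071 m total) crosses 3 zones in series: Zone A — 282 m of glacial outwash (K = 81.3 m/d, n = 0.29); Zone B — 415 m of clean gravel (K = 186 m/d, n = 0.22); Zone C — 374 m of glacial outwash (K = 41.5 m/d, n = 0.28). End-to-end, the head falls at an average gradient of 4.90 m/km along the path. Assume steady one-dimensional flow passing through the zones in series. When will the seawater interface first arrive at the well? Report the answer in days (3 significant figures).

779 days

Steady 1-D flow in series ⇒ the Darcy flux q is identical in every zone and the zone head losses add (resistances L/K in series).
Σ(L/K) = 282/81.3 + 415/186 + 374/41.5 = 3.469 + 2.231 + 9.012 = 14.71 d
K_eq = L_total / Σ(L/K) = 1071 / 14.71 = 72.80 m/d
q = K_eq · i = 72.80 × 0.0049 = 0.3567 m/d (same in every zone)
Zone A: v = q/n = 0.3567/0.29 = 1.230 m/d → t_A = 282/1.230 = 229.3 d
Zone B: v = q/n = 0.3567/0.22 = 1.621 m/d → t_B = 415/1.621 = 255.9 d
Zone C: v = q/n = 0.3567/0.28 = 1.274 m/d → t_C = 374/1.274 = 293.6 d
Total t = 229.3 + 255.9 + 293.6 = 778.8 d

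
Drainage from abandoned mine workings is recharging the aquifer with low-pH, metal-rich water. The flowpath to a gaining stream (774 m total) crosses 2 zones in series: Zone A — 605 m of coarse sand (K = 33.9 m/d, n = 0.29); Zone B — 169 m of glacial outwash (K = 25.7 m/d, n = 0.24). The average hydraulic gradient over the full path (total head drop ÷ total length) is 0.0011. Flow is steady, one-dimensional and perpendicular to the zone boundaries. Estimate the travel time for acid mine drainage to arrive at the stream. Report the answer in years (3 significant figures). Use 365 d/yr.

Steady 1-D flow in series ⇒ the Darcy flux q is identical in every zone and the zone head losses add (resistances L/K in series).
Σ(L/K) = 605/33.9 + 169/25.7 = 17.85 + 6.576 = 24.42 d
K_eq = L_total / Σ(L/K) = 774 / 24.42 = 31.69 m/d
q = K_eq · i = 31.69 × 0.0011 = 0.03486 m/d (same in every zone)
Zone A: v = q/n = 0.03486/0.29 = 0.1202 m/d → t_A = 605/0.1202 = 5033 d
Zone B: v = q/n = 0.03486/0.24 = 0.1453 m/d → t_B = 169/0.1453 = 1163 d
Total t = 5033 + 1163 = 6196 d
   = 6196 / 365 = 17.0 yr

17.0 years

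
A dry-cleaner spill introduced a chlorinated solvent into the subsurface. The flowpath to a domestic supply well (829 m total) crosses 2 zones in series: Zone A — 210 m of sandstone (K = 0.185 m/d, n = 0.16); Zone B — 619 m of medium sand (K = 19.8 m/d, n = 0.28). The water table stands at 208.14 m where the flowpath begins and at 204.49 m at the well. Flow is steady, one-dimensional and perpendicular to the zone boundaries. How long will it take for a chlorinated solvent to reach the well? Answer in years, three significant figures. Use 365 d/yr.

181 years

Total head drop ΔH = 208.14 − 204.49 = 3.65 m
Steady 1-D flow in series ⇒ the Darcy flux q is identical in every zone and the zone head losses add (resistances L/K in series).
Σ(L/K) = 210/0.185 + 619/19.8 = 1135 + 31.26 = 1166 d
q = ΔH / Σ(L/K) = 3.65 / 1166 = 0.003129 m/d (same in every zone)
Zone A: v = q/n = 0.003129/0.16 = 0.01956 m/d → t_A = 210/0.01956 = 10740 d
Zone B: v = q/n = 0.003129/0.28 = 0.01118 m/d → t_B = 619/0.01118 = 55390 d
Total t = 10740 + 55390 = 66120 d
   = 66120 / 365 = 181 yr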